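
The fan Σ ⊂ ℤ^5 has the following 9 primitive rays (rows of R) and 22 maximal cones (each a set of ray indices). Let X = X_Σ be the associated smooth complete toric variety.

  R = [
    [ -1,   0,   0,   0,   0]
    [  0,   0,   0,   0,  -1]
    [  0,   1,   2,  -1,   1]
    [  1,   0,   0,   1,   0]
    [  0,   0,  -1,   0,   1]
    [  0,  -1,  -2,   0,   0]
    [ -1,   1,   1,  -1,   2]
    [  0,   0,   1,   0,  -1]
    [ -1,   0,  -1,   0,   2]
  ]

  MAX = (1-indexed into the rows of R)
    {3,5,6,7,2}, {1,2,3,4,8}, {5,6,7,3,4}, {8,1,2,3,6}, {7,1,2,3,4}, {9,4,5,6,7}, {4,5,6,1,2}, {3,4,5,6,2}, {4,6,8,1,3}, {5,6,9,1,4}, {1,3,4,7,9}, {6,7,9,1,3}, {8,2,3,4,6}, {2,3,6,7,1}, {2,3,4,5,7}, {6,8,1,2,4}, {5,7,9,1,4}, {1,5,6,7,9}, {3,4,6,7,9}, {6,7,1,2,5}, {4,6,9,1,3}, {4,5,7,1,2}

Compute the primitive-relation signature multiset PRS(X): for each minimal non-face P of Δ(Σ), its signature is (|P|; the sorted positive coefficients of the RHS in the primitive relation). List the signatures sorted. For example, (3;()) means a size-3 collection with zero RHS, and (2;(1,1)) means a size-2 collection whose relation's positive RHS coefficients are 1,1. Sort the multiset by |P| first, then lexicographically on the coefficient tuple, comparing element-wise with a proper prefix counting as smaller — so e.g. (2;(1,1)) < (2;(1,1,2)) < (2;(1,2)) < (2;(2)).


|primitive collections| = 9. Relations:

  P={5,8}:  v_{5} + v_{8} = 0  ⟹  sig = (2;())
  P={2,9}:  v_{2} + v_{9} = v_{1} + v_{5}  ⟹  sig = (2;(1,1))
  P={7,8}:  v_{7} + v_{8} = v_{1} + v_{3}  ⟹  sig = (2;(1,1))
  P={8,9}:  v_{8} + v_{9} = 2·v_{1} + v_{3} + v_{4} + v_{6}  ⟹  sig = (2;(1,1,1,2))
  P={1,3,5}:  v_{1} + v_{3} + v_{5} = v_{7}  ⟹  sig = (3;(1))
  P={3,5,9}:  v_{3} + v_{5} + v_{9} = v_{4} + v_{6} + 2·v_{7}  ⟹  sig = (3;(1,1,2))
  P={1,4,6,7}:  v_{1} + v_{4} + v_{6} + v_{7} = v_{9}  ⟹  sig = (4;(1))
  P={2,4,6,7}:  v_{2} + v_{4} + v_{6} + v_{7} = v_{5}  ⟹  sig = (4;(1))
  P={1,2,3,4,6}:  v_{1} + v_{2} + v_{3} + v_{4} + v_{6} = 0  ⟹  sig = (5;())

so the primitive-relation signature multiset is
{ (2;()),  (2;(1,1)) ×2,  (2;(1,1,1,2)),  (3;(1)),  (3;(1,1,2)),  (4;(1)) ×2,  (5;()) }


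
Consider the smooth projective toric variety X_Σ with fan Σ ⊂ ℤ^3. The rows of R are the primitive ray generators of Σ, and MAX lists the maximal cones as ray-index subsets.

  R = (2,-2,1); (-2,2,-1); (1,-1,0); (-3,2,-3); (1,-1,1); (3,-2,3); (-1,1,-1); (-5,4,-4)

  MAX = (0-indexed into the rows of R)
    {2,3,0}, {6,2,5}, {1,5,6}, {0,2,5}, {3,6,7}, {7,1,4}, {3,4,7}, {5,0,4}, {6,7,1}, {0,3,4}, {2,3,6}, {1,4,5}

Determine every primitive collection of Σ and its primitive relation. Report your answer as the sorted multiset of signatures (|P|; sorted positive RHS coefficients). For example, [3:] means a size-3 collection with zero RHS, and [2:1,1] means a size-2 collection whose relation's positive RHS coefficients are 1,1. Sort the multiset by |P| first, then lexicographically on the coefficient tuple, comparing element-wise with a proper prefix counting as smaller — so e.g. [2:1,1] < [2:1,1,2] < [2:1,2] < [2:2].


10 minimal non-faces of Δ(Σ) (on 8 rays):

  P={0,1}:  v_{0} + v_{1} = 0 — sig = [2:]
  P={3,5}:  v_{3} + v_{5} = 0 — sig = [2:]
  P={4,6}:  v_{4} + v_{6} = 0 — sig = [2:]
  P={0,6}:  v_{0} + v_{6} = v_{2} — sig = [2:1]
  P={0,7}:  v_{0} + v_{7} = v_{3} — sig = [2:1]
  P={1,2}:  v_{1} + v_{2} = v_{6} — sig = [2:1]
  P={1,3}:  v_{1} + v_{3} = v_{7} — sig = [2:1]
  P={2,4}:  v_{2} + v_{4} = v_{0} — sig = [2:1]
  P={5,7}:  v_{5} + v_{7} = v_{1} — sig = [2:1]
  P={2,7}:  v_{2} + v_{7} = v_{3} + v_{6} — sig = [2:1,1]

so the primitive-relation signature multiset is
    [2:]
    [2:]
    [2:]
    [2:1]
    [2:1]
    [2:1]
    [2:1]
    [2:1]
    [2:1]
    [2:1,1]


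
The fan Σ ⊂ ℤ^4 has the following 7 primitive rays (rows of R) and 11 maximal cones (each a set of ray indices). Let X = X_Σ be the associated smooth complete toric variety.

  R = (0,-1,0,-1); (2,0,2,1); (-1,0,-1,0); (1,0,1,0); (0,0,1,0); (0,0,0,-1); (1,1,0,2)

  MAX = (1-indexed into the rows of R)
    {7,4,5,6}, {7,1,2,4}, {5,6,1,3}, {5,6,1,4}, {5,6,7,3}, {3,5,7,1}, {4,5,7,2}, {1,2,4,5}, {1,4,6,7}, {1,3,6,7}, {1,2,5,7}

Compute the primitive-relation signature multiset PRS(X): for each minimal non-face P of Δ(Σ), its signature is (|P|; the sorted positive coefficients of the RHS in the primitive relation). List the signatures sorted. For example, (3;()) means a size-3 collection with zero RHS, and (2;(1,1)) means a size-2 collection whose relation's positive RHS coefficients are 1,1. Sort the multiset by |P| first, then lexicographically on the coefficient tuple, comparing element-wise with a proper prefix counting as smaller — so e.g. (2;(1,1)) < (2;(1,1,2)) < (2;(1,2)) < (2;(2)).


Primitive collections (5):

  • {3,4}:  v_{3} + v_{4} = 0  ⟹  sig = (2;())
  • {2,3}:  v_{2} + v_{3} = v_{1} + v_{5} + v_{7}  ⟹  sig = (2;(1,1,1))
  • {2,6}:  v_{2} + v_{6} = 2·v_{4}  ⟹  sig = (2;(2))
  • {1,4,5,7}:  v_{1} + v_{4} + v_{5} + v_{7} = v_{2}  ⟹  sig = (4;(1))
  • {1,5,6,7}:  v_{1} + v_{5} + v_{6} + v_{7} = v_{4}  ⟹  sig = (4;(1))

so the primitive-relation signature multiset is
    |P|=2: 3 collections, coeffs (), (1,1,1), (2)
    |P|=4: 2 collections, coeffs (1), (1)


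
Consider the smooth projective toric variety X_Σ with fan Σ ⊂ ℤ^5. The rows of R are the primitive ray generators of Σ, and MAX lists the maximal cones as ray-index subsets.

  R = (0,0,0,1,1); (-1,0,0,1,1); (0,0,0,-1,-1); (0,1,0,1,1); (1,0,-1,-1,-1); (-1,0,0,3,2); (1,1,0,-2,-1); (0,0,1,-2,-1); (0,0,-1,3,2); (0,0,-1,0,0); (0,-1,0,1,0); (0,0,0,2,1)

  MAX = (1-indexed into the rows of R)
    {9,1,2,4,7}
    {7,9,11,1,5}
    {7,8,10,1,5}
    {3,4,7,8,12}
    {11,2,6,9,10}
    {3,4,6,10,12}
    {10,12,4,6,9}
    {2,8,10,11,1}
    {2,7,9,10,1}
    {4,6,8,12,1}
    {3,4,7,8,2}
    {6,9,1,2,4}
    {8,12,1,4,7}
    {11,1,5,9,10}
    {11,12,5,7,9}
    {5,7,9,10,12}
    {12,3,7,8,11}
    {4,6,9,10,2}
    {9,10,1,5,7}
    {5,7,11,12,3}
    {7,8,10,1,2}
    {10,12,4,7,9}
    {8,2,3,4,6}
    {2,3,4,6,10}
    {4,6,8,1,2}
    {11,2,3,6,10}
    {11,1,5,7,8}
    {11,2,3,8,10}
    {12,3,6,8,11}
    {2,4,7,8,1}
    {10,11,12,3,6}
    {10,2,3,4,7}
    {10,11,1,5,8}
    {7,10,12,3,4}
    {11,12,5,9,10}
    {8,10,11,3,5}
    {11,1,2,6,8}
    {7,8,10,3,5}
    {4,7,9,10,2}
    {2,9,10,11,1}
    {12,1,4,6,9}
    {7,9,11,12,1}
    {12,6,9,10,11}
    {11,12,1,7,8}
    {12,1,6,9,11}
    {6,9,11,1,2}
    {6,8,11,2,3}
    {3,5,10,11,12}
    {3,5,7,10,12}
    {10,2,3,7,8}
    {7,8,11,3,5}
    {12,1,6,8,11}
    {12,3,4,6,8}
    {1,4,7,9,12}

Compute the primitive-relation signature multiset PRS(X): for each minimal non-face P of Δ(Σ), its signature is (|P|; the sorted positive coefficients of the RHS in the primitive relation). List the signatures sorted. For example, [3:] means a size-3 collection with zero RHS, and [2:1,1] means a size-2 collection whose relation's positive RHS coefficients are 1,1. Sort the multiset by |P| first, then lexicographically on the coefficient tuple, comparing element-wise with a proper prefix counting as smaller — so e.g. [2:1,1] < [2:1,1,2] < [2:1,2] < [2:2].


|primitive collections| = 19. Relations:

  P = {1,3}:  v_{1} + v_{3} = 0 — sig = [2:]
  P = {2,5}:  v_{2} + v_{5} = v_{10} — sig = [2:1]
  P = {2,12}:  v_{2} + v_{12} = v_{6} — sig = [2:1]
  P = {4,11}:  v_{4} + v_{11} = v_{12} — sig = [2:1]
  P = {6,7}:  v_{6} + v_{7} = v_{4} — sig = [2:1]
  P = {8,9}:  v_{8} + v_{9} = v_{1} — sig = [2:1]
  P = {3,9}:  v_{3} + v_{9} = v_{10} + v_{12} — sig = [2:1,1]
  P = {5,6}:  v_{5} + v_{6} = v_{10} + v_{12} — sig = [2:1,1]
  P = {4,5}:  v_{4} + v_{5} = v_{7} + v_{10} + v_{12} — sig = [2:1,1,1]
  P = {2,7,11}:  v_{2} + v_{7} + v_{11} = 0 — sig = [3:]
  P = {8,10,12}:  v_{8} + v_{10} + v_{12} = 0 — sig = [3:]
  P = {1,10,12}:  v_{1} + v_{10} + v_{12} = v_{9} — sig = [3:1]
  P = {6,8,10}:  v_{6} + v_{8} + v_{10} = v_{2} — sig = [3:1]
  P = {7,10,11}:  v_{7} + v_{10} + v_{11} = v_{5} — sig = [3:1]
  P = {1,6,10}:  v_{1} + v_{6} + v_{10} = v_{2} + v_{9} — sig = [3:1,1]
  P = {4,8,10}:  v_{4} + v_{8} + v_{10} = v_{2} + v_{7} — sig = [3:1,1]
  P = {5,8,12}:  v_{5} + v_{8} + v_{12} = v_{7} + v_{11} — sig = [3:1,1]
  P = {1,4,10}:  v_{1} + v_{4} + v_{10} = v_{2} + v_{7} + v_{9} — sig = [3:1,1,1]
  P = {1,5,12}:  v_{1} + v_{5} + v_{12} = v_{7} + v_{9} + v_{11} — sig = [3:1,1,1]

Sorted signature multiset PRS(X):
[[2:], [2:1], [2:1], [2:1], [2:1], [2:1], [2:1,1], [2:1,1], [2:1,1,1], [3:], [3:], [3:1], [3:1], [3:1], [3:1,1], [3:1,1], [3:1,1], [3:1,1,1], [3:1,1,1]]


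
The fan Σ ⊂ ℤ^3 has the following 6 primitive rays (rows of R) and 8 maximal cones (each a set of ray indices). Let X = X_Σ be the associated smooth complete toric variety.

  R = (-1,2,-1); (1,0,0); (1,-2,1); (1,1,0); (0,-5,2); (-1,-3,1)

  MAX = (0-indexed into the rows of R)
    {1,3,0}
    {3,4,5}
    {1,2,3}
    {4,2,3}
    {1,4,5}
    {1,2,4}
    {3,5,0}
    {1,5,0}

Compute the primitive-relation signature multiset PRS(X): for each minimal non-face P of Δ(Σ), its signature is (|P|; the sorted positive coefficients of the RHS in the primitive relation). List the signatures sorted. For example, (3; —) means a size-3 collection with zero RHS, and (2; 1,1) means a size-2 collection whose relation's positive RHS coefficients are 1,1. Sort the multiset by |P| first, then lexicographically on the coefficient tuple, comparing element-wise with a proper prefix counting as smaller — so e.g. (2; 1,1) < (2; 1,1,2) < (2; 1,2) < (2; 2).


Minimal non-faces — 5 found among 6 rays, 8 max cones:

  {0,2}:  v_{0} + v_{2} = 0 ; sig = (2; —)
  {0,4}:  v_{0} + v_{4} = v_{5} ; sig = (2; 1)
  {2,5}:  v_{2} + v_{5} = v_{4} ; sig = (2; 1)
  {1,3,5}:  v_{1} + v_{3} + v_{5} = v_{2} ; sig = (3; 1)
  {1,3,4}:  v_{1} + v_{3} + v_{4} = 2·v_{2} ; sig = (3; 2)

Hence PRS(X_Σ) =
[(2; —), (2; 1), (2; 1), (3; 1), (3; 2)]


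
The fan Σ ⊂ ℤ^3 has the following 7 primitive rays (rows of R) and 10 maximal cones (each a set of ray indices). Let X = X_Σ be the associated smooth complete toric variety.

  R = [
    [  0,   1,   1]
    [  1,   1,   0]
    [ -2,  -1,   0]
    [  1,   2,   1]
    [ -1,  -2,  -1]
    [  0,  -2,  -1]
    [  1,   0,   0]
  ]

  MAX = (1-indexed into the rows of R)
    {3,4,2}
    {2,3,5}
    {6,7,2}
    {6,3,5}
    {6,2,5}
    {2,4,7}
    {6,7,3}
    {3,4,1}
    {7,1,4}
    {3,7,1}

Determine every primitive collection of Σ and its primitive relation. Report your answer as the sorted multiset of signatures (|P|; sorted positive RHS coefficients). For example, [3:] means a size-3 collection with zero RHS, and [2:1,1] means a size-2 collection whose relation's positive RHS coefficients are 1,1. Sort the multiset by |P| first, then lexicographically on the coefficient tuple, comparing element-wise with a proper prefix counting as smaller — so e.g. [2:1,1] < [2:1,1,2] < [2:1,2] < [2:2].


|primitive collections| = 9. Relations:

  • {4,5}:  v_{4} + v_{5} = 0 ; sig = [2:]
  • {1,2}:  v_{1} + v_{2} = v_{4} ; sig = [2:1]
  • {4,6}:  v_{4} + v_{6} = v_{7} ; sig = [2:1]
  • {5,7}:  v_{5} + v_{7} = v_{6} ; sig = [2:1]
  • {1,5}:  v_{1} + v_{5} = v_{3} + v_{7} ; sig = [2:1,1]
  • {1,6}:  v_{1} + v_{6} = v_{3} + 2·v_{7} ; sig = [2:1,2]
  • {2,3,7}:  v_{2} + v_{3} + v_{7} = 0 ; sig = [3:]
  • {2,3,6}:  v_{2} + v_{3} + v_{6} = v_{5} ; sig = [3:1]
  • {3,4,7}:  v_{3} + v_{4} + v_{7} = v_{1} ; sig = [3:1]

Sorted signature multiset PRS(X):
    [2:]
    [2:1]
    [2:1]
    [2:1]
    [2:1,1]
    [2:1,2]
    [3:]
    [3:1]
    [3:1]


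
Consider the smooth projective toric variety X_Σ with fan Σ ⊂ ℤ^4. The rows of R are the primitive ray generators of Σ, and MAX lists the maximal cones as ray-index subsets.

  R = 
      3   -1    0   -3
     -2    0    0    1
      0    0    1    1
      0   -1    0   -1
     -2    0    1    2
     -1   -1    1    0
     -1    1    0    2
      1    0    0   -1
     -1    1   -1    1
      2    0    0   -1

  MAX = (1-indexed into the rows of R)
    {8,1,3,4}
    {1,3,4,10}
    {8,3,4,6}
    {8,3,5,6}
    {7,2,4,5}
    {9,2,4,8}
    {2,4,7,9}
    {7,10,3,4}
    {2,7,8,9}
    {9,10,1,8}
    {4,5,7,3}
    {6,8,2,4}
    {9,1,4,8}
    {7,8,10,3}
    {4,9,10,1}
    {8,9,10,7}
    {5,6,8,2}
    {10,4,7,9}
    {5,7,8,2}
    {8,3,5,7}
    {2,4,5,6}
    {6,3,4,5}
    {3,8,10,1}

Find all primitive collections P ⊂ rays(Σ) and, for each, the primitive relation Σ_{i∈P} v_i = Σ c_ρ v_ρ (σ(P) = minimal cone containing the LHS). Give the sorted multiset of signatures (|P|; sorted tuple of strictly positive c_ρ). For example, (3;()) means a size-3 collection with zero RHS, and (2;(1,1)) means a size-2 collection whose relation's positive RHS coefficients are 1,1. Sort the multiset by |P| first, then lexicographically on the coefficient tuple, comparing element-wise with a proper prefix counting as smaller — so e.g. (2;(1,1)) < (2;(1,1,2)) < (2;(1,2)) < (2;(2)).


|primitive collections| = 15. Relations:

  P = {2,10}:  v_{2} + v_{10} = 0  ⇒ sig = (2;())
  P = {1,7}:  v_{1} + v_{7} = v_{10}  ⇒ sig = (2;(1))
  P = {2,3}:  v_{2} + v_{3} = v_{5}  ⇒ sig = (2;(1))
  P = {3,9}:  v_{3} + v_{9} = v_{7}  ⇒ sig = (2;(1))
  P = {5,10}:  v_{5} + v_{10} = v_{3}  ⇒ sig = (2;(1))
  P = {6,7}:  v_{6} + v_{7} = v_{5}  ⇒ sig = (2;(1))
  P = {6,9}:  v_{6} + v_{9} = v_{2}  ⇒ sig = (2;(1))
  P = {1,2}:  v_{1} + v_{2} = v_{4} + v_{8}  ⇒ sig = (2;(1,1))
  P = {5,9}:  v_{5} + v_{9} = v_{2} + v_{7}  ⇒ sig = (2;(1,1))
  P = {1,5}:  v_{1} + v_{5} = v_{3} + v_{4} + v_{8}  ⇒ sig = (2;(1,1,1))
  P = {6,10}:  v_{6} + v_{10} = v_{3} + v_{4} + v_{8}  ⇒ sig = (2;(1,1,1))
  P = {1,6}:  v_{1} + v_{6} = v_{3} + 2·v_{4} + 2·v_{8}  ⇒ sig = (2;(1,2,2))
  P = {4,7,8}:  v_{4} + v_{7} + v_{8} = 0  ⇒ sig = (3;())
  P = {4,5,8}:  v_{4} + v_{5} + v_{8} = v_{6}  ⇒ sig = (3;(1))
  P = {4,8,10}:  v_{4} + v_{8} + v_{10} = v_{1}  ⇒ sig = (3;(1))

Signatures (|P|; sorted positive RHS coefficients), sorted:
[(2;()), (2;(1)), (2;(1)), (2;(1)), (2;(1)), (2;(1)), (2;(1)), (2;(1,1)), (2;(1,1)), (2;(1,1,1)), (2;(1,1,1)), (2;(1,2,2)), (3;()), (3;(1)), (3;(1))]


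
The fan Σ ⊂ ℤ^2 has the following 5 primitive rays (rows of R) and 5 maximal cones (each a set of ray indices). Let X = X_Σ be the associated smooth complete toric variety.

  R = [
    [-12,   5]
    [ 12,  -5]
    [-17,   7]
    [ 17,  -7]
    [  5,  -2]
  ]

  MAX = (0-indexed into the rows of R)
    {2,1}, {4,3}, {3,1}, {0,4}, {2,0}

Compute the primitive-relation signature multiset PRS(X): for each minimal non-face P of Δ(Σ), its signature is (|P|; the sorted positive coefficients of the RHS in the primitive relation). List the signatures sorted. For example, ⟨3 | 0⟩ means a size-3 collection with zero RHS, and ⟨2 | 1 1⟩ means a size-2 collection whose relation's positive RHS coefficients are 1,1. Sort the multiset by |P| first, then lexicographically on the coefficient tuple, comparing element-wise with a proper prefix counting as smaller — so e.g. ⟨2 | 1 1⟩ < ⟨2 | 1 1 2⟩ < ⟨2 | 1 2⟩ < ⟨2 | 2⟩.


Minimal non-faces — 5 found among 5 rays, 5 max cones:

  • {0,1}:  v_{0} + v_{1} = 0  ⇒ sig = ⟨2 | 0⟩
  • {2,3}:  v_{2} + v_{3} = 0  ⇒ sig = ⟨2 | 0⟩
  • {0,3}:  v_{0} + v_{3} = v_{4}  ⇒ sig = ⟨2 | 1⟩
  • {1,4}:  v_{1} + v_{4} = v_{3}  ⇒ sig = ⟨2 | 1⟩
  • {2,4}:  v_{2} + v_{4} = v_{0}  ⇒ sig = ⟨2 | 1⟩

so the primitive-relation signature multiset is
    ⟨2 | 0⟩
    ⟨2 | 0⟩
    ⟨2 | 1⟩
    ⟨2 | 1⟩
    ⟨2 | 1⟩


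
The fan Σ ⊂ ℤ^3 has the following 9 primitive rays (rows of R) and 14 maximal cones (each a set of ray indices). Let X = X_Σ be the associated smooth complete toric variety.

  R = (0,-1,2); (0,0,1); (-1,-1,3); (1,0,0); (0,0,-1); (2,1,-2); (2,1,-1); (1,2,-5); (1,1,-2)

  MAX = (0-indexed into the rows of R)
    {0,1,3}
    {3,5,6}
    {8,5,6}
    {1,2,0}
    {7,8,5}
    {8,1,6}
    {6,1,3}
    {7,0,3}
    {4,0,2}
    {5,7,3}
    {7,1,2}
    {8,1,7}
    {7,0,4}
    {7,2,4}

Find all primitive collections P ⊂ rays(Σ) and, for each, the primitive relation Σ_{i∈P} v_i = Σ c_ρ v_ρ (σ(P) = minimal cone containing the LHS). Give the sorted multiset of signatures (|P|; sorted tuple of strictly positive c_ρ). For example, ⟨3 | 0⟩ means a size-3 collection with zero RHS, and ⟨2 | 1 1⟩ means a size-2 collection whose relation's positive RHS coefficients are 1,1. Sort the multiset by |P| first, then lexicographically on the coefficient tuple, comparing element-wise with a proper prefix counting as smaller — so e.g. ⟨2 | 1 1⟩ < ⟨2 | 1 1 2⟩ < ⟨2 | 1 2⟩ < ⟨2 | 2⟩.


Primitive collections (18):

  • {1,4}:  v_{1} + v_{4} = 0 ; sig = ⟨2 | 0⟩
  • {0,8}:  v_{0} + v_{8} = v_{3} ; sig = ⟨2 | 1⟩
  • {1,5}:  v_{1} + v_{5} = v_{6} ; sig = ⟨2 | 1⟩
  • {2,8}:  v_{2} + v_{8} = v_{1} ; sig = ⟨2 | 1⟩
  • {3,8}:  v_{3} + v_{8} = v_{5} ; sig = ⟨2 | 1⟩
  • {4,6}:  v_{4} + v_{6} = v_{5} ; sig = ⟨2 | 1⟩
  • {2,3}:  v_{2} + v_{3} = v_{0} + v_{1} ; sig = ⟨2 | 1 1⟩
  • {2,5}:  v_{2} + v_{5} = v_{1} + v_{3} ; sig = ⟨2 | 1 1⟩
  • {4,8}:  v_{4} + v_{8} = v_{0} + v_{7} ; sig = ⟨2 | 1 1⟩
  • {4,5}:  v_{4} + v_{5} = v_{0} + v_{3} + v_{7} ; sig = ⟨2 | 1 1 1⟩
  • {0,6}:  v_{0} + v_{6} = v_{1} + 2·v_{3} ; sig = ⟨2 | 1 2⟩
  • {2,6}:  v_{2} + v_{6} = 2·v_{1} + v_{3} ; sig = ⟨2 | 1 2⟩
  • {3,4}:  v_{3} + v_{4} = 2·v_{0} + v_{7} ; sig = ⟨2 | 1 2⟩
  • {0,5}:  v_{0} + v_{5} = 2·v_{3} ; sig = ⟨2 | 2⟩
  • {6,7}:  v_{6} + v_{7} = 3·v_{8} ; sig = ⟨2 | 3⟩
  • {0,2,7}:  v_{0} + v_{2} + v_{7} = 0 ; sig = ⟨3 | 0⟩
  • {0,1,7}:  v_{0} + v_{1} + v_{7} = v_{8} ; sig = ⟨3 | 1⟩
  • {1,3,7}:  v_{1} + v_{3} + v_{7} = 2·v_{8} ; sig = ⟨3 | 2⟩

Hence PRS(X_Σ) =
    ⟨2 | 0⟩
    ⟨2 | 1⟩
    ⟨2 | 1⟩
    ⟨2 | 1⟩
    ⟨2 | 1⟩
    ⟨2 | 1⟩
    ⟨2 | 1 1⟩
    ⟨2 | 1 1⟩
    ⟨2 | 1 1⟩
    ⟨2 | 1 1 1⟩
    ⟨2 | 1 2⟩
    ⟨2 | 1 2⟩
    ⟨2 | 1 2⟩
    ⟨2 | 2⟩
    ⟨2 | 3⟩
    ⟨3 | 0⟩
    ⟨3 | 1⟩
    ⟨3 | 2⟩


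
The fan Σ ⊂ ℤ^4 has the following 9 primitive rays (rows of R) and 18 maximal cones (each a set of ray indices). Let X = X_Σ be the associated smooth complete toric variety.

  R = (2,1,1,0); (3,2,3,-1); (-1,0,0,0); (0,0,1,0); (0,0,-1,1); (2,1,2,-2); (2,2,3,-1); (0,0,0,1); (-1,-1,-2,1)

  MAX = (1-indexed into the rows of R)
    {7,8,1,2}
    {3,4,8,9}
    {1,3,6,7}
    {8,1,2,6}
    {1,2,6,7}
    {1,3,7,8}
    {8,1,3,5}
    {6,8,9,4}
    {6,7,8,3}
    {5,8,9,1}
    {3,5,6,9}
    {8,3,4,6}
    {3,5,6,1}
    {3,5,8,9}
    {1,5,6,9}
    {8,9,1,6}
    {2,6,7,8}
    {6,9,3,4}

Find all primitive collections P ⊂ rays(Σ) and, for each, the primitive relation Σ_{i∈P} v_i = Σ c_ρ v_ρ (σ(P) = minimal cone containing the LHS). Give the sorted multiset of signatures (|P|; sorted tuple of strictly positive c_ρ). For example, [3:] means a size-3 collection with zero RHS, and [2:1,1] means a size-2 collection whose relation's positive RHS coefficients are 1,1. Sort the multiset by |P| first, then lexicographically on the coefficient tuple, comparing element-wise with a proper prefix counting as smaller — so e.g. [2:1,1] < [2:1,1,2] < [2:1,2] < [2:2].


14 minimal non-faces of Δ(Σ) (on 9 rays):

  P={2,3}:  v_{2} + v_{3} = v_{7}  ⟹  sig = [2:1]
  P={2,9}:  v_{2} + v_{9} = v_{1}  ⟹  sig = [2:1]
  P={4,5}:  v_{4} + v_{5} = v_{8}  ⟹  sig = [2:1]
  P={7,9}:  v_{7} + v_{9} = v_{1} + v_{3}  ⟹  sig = [2:1,1]
  P={1,4}:  v_{1} + v_{4} = v_{6} + 2·v_{8}  ⟹  sig = [2:1,2]
  P={2,5}:  v_{2} + v_{5} = 2·v_{1} + v_{3}  ⟹  sig = [2:1,2]
  P={2,4}:  v_{2} + v_{4} = v_{3} + 2·v_{6} + 3·v_{8}  ⟹  sig = [2:1,2,3]
  P={5,7}:  v_{5} + v_{7} = 2·v_{1} + 2·v_{3}  ⟹  sig = [2:2,2]
  P={4,7}:  v_{4} + v_{7} = 2·v_{3} + 2·v_{6} + 3·v_{8}  ⟹  sig = [2:2,2,3]
  P={1,3,9}:  v_{1} + v_{3} + v_{9} = v_{5}  ⟹  sig = [3:1]
  P={5,6,8}:  v_{5} + v_{6} + v_{8} = v_{1}  ⟹  sig = [3:1]
  P={3,6,8,9}:  v_{3} + v_{6} + v_{8} + v_{9} = 0  ⟹  sig = [4:]
  P={1,3,6,8}:  v_{1} + v_{3} + v_{6} + v_{8} = v_{2}  ⟹  sig = [4:1]
  P={1,6,7,8}:  v_{1} + v_{6} + v_{7} + v_{8} = 2·v_{2}  ⟹  sig = [4:2]

Hence PRS(X_Σ) =
[[2:1], [2:1], [2:1], [2:1,1], [2:1,2], [2:1,2], [2:1,2,3], [2:2,2], [2:2,2,3], [3:1], [3:1], [4:], [4:1], [4:2]]


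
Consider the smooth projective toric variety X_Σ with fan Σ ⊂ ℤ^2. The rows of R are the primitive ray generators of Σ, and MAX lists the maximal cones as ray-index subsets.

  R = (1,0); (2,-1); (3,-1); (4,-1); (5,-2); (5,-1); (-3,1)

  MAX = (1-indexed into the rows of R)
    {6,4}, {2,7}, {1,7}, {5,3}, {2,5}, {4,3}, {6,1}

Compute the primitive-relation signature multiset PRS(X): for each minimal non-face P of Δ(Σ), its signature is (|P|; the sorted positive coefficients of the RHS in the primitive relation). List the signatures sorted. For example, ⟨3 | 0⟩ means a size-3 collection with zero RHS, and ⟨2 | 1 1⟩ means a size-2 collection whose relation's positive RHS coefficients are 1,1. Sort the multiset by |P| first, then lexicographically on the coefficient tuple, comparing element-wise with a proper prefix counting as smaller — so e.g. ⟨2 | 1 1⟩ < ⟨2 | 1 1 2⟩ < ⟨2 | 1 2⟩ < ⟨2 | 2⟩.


|primitive collections| = 14. Relations:

  P = {3,7}:  v_{3} + v_{7} = 0  ⟹  sig = ⟨2 | 0⟩
  P = {1,2}:  v_{1} + v_{2} = v_{3}  ⟹  sig = ⟨2 | 1⟩
  P = {1,3}:  v_{1} + v_{3} = v_{4}  ⟹  sig = ⟨2 | 1⟩
  P = {1,4}:  v_{1} + v_{4} = v_{6}  ⟹  sig = ⟨2 | 1⟩
  P = {2,3}:  v_{2} + v_{3} = v_{5}  ⟹  sig = ⟨2 | 1⟩
  P = {4,7}:  v_{4} + v_{7} = v_{1}  ⟹  sig = ⟨2 | 1⟩
  P = {5,7}:  v_{5} + v_{7} = v_{2}  ⟹  sig = ⟨2 | 1⟩
  P = {2,6}:  v_{2} + v_{6} = v_{3} + v_{4}  ⟹  sig = ⟨2 | 1 1⟩
  P = {5,6}:  v_{5} + v_{6} = 2·v_{3} + v_{4}  ⟹  sig = ⟨2 | 1 2⟩
  P = {1,5}:  v_{1} + v_{5} = 2·v_{3}  ⟹  sig = ⟨2 | 2⟩
  P = {2,4}:  v_{2} + v_{4} = 2·v_{3}  ⟹  sig = ⟨2 | 2⟩
  P = {3,6}:  v_{3} + v_{6} = 2·v_{4}  ⟹  sig = ⟨2 | 2⟩
  P = {6,7}:  v_{6} + v_{7} = 2·v_{1}  ⟹  sig = ⟨2 | 2⟩
  P = {4,5}:  v_{4} + v_{5} = 3·v_{3}  ⟹  sig = ⟨2 | 3⟩

Signatures (|P|; sorted positive RHS coefficients), sorted:
[⟨2 | 0⟩, ⟨2 | 1⟩, ⟨2 | 1⟩, ⟨2 | 1⟩, ⟨2 | 1⟩, ⟨2 | 1⟩, ⟨2 | 1⟩, ⟨2 | 1 1⟩, ⟨2 | 1 2⟩, ⟨2 | 2⟩, ⟨2 | 2⟩, ⟨2 | 2⟩, ⟨2 | 2⟩, ⟨2 | 3⟩]


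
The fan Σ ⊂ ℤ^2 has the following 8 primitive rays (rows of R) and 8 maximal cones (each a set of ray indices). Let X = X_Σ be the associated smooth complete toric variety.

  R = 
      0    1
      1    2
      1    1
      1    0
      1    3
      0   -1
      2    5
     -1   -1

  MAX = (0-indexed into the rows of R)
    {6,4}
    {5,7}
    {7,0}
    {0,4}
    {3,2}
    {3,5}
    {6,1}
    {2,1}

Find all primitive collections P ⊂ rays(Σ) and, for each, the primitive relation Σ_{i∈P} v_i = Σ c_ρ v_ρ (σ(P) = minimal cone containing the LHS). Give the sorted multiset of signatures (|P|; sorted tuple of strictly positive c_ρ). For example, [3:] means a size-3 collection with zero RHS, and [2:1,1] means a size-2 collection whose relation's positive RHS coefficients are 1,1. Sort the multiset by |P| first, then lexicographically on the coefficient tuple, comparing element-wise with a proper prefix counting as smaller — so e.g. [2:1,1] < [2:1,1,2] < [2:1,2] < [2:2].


|primitive collections| = 20. Relations:

  • {0,5}:  v_{0} + v_{5} = 0 ; sig = [2:]
  • {2,7}:  v_{2} + v_{7} = 0 ; sig = [2:]
  • {0,1}:  v_{0} + v_{1} = v_{4} ; sig = [2:1]
  • {0,2}:  v_{0} + v_{2} = v_{1} ; sig = [2:1]
  • {0,3}:  v_{0} + v_{3} = v_{2} ; sig = [2:1]
  • {1,4}:  v_{1} + v_{4} = v_{6} ; sig = [2:1]
  • {1,5}:  v_{1} + v_{5} = v_{2} ; sig = [2:1]
  • {1,7}:  v_{1} + v_{7} = v_{0} ; sig = [2:1]
  • {2,5}:  v_{2} + v_{5} = v_{3} ; sig = [2:1]
  • {3,7}:  v_{3} + v_{7} = v_{5} ; sig = [2:1]
  • {4,5}:  v_{4} + v_{5} = v_{1} ; sig = [2:1]
  • {3,4}:  v_{3} + v_{4} = v_{1} + v_{2} ; sig = [2:1,1]
  • {6,7}:  v_{6} + v_{7} = v_{0} + v_{4} ; sig = [2:1,1]
  • {3,6}:  v_{3} + v_{6} = 2·v_{1} + v_{2} ; sig = [2:1,2]
  • {0,6}:  v_{0} + v_{6} = 2·v_{4} ; sig = [2:2]
  • {1,3}:  v_{1} + v_{3} = 2·v_{2} ; sig = [2:2]
  • {2,4}:  v_{2} + v_{4} = 2·v_{1} ; sig = [2:2]
  • {4,7}:  v_{4} + v_{7} = 2·v_{0} ; sig = [2:2]
  • {5,6}:  v_{5} + v_{6} = 2·v_{1} ; sig = [2:2]
  • {2,6}:  v_{2} + v_{6} = 3·v_{1} ; sig = [2:3]

so the primitive-relation signature multiset is
    |P|=2: 20 collections, coeffs (), (), (1), (1), (1), (1), (1), (1), (1), (1), (1), (1,1), (1,1), (1,2), (2), (2), (2), (2), (2), (3)


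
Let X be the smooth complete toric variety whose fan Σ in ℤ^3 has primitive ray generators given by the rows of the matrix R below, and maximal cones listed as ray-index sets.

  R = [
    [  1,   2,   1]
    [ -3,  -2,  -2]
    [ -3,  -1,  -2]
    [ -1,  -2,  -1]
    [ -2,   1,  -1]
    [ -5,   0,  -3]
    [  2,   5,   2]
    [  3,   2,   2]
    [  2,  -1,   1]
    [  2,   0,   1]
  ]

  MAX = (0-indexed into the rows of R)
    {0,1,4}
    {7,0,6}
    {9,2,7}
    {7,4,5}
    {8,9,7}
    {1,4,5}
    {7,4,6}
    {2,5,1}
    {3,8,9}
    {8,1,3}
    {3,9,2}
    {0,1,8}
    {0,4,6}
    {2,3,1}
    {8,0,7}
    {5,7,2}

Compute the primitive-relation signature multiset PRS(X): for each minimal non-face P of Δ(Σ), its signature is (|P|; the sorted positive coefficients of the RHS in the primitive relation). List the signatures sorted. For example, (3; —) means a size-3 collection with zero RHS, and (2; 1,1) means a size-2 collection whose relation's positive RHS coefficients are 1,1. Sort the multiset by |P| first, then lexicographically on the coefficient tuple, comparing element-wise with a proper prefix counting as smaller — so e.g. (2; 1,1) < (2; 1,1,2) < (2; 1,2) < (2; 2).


Primitive collections (22):

  • {0,3}:  v_{0} + v_{3} = 0  ⟹  sig = (2; —)
  • {1,7}:  v_{1} + v_{7} = 0  ⟹  sig = (2; —)
  • {4,8}:  v_{4} + v_{8} = 0  ⟹  sig = (2; —)
  • {0,2}:  v_{0} + v_{2} = v_{4}  ⟹  sig = (2; 1)
  • {0,9}:  v_{0} + v_{9} = v_{7}  ⟹  sig = (2; 1)
  • {1,9}:  v_{1} + v_{9} = v_{3}  ⟹  sig = (2; 1)
  • {2,4}:  v_{2} + v_{4} = v_{5}  ⟹  sig = (2; 1)
  • {2,8}:  v_{2} + v_{8} = v_{3}  ⟹  sig = (2; 1)
  • {3,4}:  v_{3} + v_{4} = v_{2}  ⟹  sig = (2; 1)
  • {3,7}:  v_{3} + v_{7} = v_{9}  ⟹  sig = (2; 1)
  • {5,8}:  v_{5} + v_{8} = v_{2}  ⟹  sig = (2; 1)
  • {1,6}:  v_{1} + v_{6} = v_{0} + v_{4}  ⟹  sig = (2; 1,1)
  • {3,6}:  v_{3} + v_{6} = v_{4} + v_{7}  ⟹  sig = (2; 1,1)
  • {4,9}:  v_{4} + v_{9} = v_{2} + v_{7}  ⟹  sig = (2; 1,1)
  • {6,8}:  v_{6} + v_{8} = v_{0} + v_{7}  ⟹  sig = (2; 1,1)
  • {2,6}:  v_{2} + v_{6} = 2·v_{4} + v_{7}  ⟹  sig = (2; 1,2)
  • {5,9}:  v_{5} + v_{9} = 2·v_{2} + v_{7}  ⟹  sig = (2; 1,2)
  • {6,9}:  v_{6} + v_{9} = v_{4} + 2·v_{7}  ⟹  sig = (2; 1,2)
  • {5,6}:  v_{5} + v_{6} = 3·v_{4} + v_{7}  ⟹  sig = (2; 1,3)
  • {0,5}:  v_{0} + v_{5} = 2·v_{4}  ⟹  sig = (2; 2)
  • {3,5}:  v_{3} + v_{5} = 2·v_{2}  ⟹  sig = (2; 2)
  • {0,4,7}:  v_{0} + v_{4} + v_{7} = v_{6}  ⟹  sig = (3; 1)

Signatures (|P|; sorted positive RHS coefficients), sorted:
    |P|=2: 21 collections, coeffs (), (), (), (1), (1), (1), (1), (1), (1), (1), (1), (1,1), (1,1), (1,1), (1,1), (1,2), (1,2), (1,2), (1,3), (2), (2)
    |P|=3: 1 collection, coeffs (1)


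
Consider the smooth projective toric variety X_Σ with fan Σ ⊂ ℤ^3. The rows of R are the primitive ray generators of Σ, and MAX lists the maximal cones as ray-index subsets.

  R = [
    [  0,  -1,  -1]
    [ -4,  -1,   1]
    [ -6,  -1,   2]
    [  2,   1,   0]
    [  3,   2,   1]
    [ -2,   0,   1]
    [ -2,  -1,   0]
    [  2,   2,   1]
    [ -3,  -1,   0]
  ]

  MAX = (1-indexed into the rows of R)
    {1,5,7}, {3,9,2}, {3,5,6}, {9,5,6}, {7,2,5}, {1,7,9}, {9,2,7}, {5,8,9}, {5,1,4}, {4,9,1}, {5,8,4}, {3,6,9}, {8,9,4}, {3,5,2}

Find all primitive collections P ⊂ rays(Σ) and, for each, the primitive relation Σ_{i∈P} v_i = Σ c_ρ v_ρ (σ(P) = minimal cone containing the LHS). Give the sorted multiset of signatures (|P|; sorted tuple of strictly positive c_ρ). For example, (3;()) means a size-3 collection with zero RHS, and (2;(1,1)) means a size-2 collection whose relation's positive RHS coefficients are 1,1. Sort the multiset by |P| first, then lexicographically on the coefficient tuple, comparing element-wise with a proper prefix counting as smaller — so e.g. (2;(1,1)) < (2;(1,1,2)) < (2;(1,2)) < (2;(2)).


20 collections generate NE(X_Σ); each relation:

  {4,7}:  v_{4} + v_{7} = 0  ⟹  sig = (2;())
  {1,6}:  v_{1} + v_{6} = v_{7}  ⟹  sig = (2;(1))
  {1,8}:  v_{1} + v_{8} = v_{4}  ⟹  sig = (2;(1))
  {2,4}:  v_{2} + v_{4} = v_{6}  ⟹  sig = (2;(1))
  {2,6}:  v_{2} + v_{6} = v_{3}  ⟹  sig = (2;(1))
  {6,7}:  v_{6} + v_{7} = v_{2}  ⟹  sig = (2;(1))
  {1,3}:  v_{1} + v_{3} = v_{2} + v_{7}  ⟹  sig = (2;(1,1))
  {4,6}:  v_{4} + v_{6} = v_{5} + v_{9}  ⟹  sig = (2;(1,1))
  {7,8}:  v_{7} + v_{8} = v_{5} + v_{9}  ⟹  sig = (2;(1,1))
  {2,8}:  v_{2} + v_{8} = v_{5} + v_{6} + v_{9}  ⟹  sig = (2;(1,1,1))
  {3,8}:  v_{3} + v_{8} = v_{5} + 2·v_{6} + v_{9}  ⟹  sig = (2;(1,1,2))
  {1,2}:  v_{1} + v_{2} = 2·v_{7}  ⟹  sig = (2;(2))
  {3,4}:  v_{3} + v_{4} = 2·v_{6}  ⟹  sig = (2;(2))
  {3,7}:  v_{3} + v_{7} = 2·v_{2}  ⟹  sig = (2;(2))
  {6,8}:  v_{6} + v_{8} = 2·v_{5} + 2·v_{9}  ⟹  sig = (2;(2,2))
  {1,5,9}:  v_{1} + v_{5} + v_{9} = 0  ⟹  sig = (3;())
  {4,5,9}:  v_{4} + v_{5} + v_{9} = v_{8}  ⟹  sig = (3;(1))
  {5,7,9}:  v_{5} + v_{7} + v_{9} = v_{6}  ⟹  sig = (3;(1))
  {2,5,9}:  v_{2} + v_{5} + v_{9} = 2·v_{6}  ⟹  sig = (3;(2))
  {3,5,9}:  v_{3} + v_{5} + v_{9} = 3·v_{6}  ⟹  sig = (3;(3))

so the primitive-relation signature multiset is
    (2;())
    (2;(1))
    (2;(1))
    (2;(1))
    (2;(1))
    (2;(1))
    (2;(1,1))
    (2;(1,1))
    (2;(1,1))
    (2;(1,1,1))
    (2;(1,1,2))
    (2;(2))
    (2;(2))
    (2;(2))
    (2;(2,2))
    (3;())
    (3;(1))
    (3;(1))
    (3;(2))
    (3;(3))


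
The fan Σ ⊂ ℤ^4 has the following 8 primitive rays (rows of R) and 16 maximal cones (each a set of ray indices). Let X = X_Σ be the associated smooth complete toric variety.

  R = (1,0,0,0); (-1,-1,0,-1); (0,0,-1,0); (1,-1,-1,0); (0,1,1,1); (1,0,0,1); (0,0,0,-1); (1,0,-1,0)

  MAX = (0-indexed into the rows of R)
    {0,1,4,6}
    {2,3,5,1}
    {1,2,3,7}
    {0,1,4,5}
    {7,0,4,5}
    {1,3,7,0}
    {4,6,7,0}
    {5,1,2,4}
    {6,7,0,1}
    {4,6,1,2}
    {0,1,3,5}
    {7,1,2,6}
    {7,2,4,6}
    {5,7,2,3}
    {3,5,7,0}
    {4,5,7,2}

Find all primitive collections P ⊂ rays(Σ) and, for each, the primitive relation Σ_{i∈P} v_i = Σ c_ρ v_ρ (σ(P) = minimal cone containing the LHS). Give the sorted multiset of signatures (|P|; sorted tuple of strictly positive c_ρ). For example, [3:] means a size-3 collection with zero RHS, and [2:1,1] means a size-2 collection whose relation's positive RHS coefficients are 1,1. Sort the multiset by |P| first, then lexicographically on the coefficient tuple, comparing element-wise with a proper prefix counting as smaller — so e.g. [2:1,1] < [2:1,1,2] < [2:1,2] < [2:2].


Δ(Σ) — 8 vertices, 6 min non-faces:

  • {0,2}:  v_{0} + v_{2} = v_{7}  →  sig = [2:1]
  • {3,4}:  v_{3} + v_{4} = v_{5}  →  sig = [2:1]
  • {5,6}:  v_{5} + v_{6} = v_{0}  →  sig = [2:1]
  • {3,6}:  v_{3} + v_{6} = v_{0} + v_{1} + v_{7}  →  sig = [2:1,1,1]
  • {1,4,7}:  v_{1} + v_{4} + v_{7} = 0  →  sig = [3:]
  • {1,5,7}:  v_{1} + v_{5} + v_{7} = v_{3}  →  sig = [3:1]

so the primitive-relation signature multiset is
    [2:1]
    [2:1]
    [2:1]
    [2:1,1,1]
    [3:]
    [3:1]


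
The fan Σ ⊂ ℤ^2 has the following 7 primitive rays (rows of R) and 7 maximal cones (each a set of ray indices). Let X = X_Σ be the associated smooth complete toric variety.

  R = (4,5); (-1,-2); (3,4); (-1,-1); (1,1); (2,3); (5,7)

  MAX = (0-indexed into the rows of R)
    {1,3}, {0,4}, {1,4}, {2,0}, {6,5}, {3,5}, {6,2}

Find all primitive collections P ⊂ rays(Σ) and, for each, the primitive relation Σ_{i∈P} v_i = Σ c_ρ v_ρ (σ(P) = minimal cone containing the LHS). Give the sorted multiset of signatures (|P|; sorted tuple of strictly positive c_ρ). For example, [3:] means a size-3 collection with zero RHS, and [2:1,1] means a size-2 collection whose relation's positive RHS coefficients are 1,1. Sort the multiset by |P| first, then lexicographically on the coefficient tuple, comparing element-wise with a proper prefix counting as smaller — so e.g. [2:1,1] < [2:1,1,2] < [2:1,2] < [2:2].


|primitive collections| = 14. Relations:

  P={3,4}:  v_{3} + v_{4} = 0 ; sig = [2:]
  P={0,3}:  v_{0} + v_{3} = v_{2} ; sig = [2:1]
  P={1,5}:  v_{1} + v_{5} = v_{4} ; sig = [2:1]
  P={1,6}:  v_{1} + v_{6} = v_{0} ; sig = [2:1]
  P={2,3}:  v_{2} + v_{3} = v_{5} ; sig = [2:1]
  P={2,4}:  v_{2} + v_{4} = v_{0} ; sig = [2:1]
  P={2,5}:  v_{2} + v_{5} = v_{6} ; sig = [2:1]
  P={4,5}:  v_{4} + v_{5} = v_{2} ; sig = [2:1]
  P={0,5}:  v_{0} + v_{5} = 2·v_{2} ; sig = [2:2]
  P={1,2}:  v_{1} + v_{2} = 2·v_{4} ; sig = [2:2]
  P={3,6}:  v_{3} + v_{6} = 2·v_{5} ; sig = [2:2]
  P={4,6}:  v_{4} + v_{6} = 2·v_{2} ; sig = [2:2]
  P={0,1}:  v_{0} + v_{1} = 3·v_{4} ; sig = [2:3]
  P={0,6}:  v_{0} + v_{6} = 3·v_{2} ; sig = [2:3]

Sorted signature multiset PRS(X):
{ [2:],  [2:1] ×7,  [2:2] ×4,  [2:3] ×2 }


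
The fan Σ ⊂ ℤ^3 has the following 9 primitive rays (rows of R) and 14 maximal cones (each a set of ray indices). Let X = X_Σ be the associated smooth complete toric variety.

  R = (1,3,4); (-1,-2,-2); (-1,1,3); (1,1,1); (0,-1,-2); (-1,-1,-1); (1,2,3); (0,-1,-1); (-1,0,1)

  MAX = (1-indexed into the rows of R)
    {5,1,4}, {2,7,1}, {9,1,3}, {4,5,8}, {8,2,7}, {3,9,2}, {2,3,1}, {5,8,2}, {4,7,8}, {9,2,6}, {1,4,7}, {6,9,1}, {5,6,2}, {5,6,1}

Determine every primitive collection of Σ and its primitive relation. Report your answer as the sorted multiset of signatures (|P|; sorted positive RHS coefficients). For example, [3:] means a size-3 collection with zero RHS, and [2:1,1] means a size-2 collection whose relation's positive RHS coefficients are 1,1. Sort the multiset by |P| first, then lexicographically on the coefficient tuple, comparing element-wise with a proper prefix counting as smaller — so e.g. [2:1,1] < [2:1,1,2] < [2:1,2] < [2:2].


Primitive collections (18):

  {4,6}:  v_{4} + v_{6} = 0  →  sig = [2:]
  {1,8}:  v_{1} + v_{8} = v_{7}  →  sig = [2:1]
  {2,4}:  v_{2} + v_{4} = v_{8}  →  sig = [2:1]
  {3,5}:  v_{3} + v_{5} = v_{9}  →  sig = [2:1]
  {5,7}:  v_{5} + v_{7} = v_{4}  →  sig = [2:1]
  {5,9}:  v_{5} + v_{9} = v_{6}  →  sig = [2:1]
  {6,8}:  v_{6} + v_{8} = v_{2}  →  sig = [2:1]
  {4,9}:  v_{4} + v_{9} = v_{1} + v_{2}  →  sig = [2:1,1]
  {6,7}:  v_{6} + v_{7} = v_{1} + v_{2}  →  sig = [2:1,1]
  {8,9}:  v_{8} + v_{9} = v_{1} + 2·v_{2}  →  sig = [2:1,2]
  {3,6}:  v_{3} + v_{6} = 2·v_{9}  →  sig = [2:2]
  {3,4}:  v_{3} + v_{4} = 2·v_{1} + 2·v_{2}  →  sig = [2:2,2]
  {7,9}:  v_{7} + v_{9} = 2·v_{1} + 2·v_{2}  →  sig = [2:2,2]
  {3,8}:  v_{3} + v_{8} = 2·v_{1} + 3·v_{2}  →  sig = [2:2,3]
  {3,7}:  v_{3} + v_{7} = 3·v_{1} + 3·v_{2}  →  sig = [2:3,3]
  {1,2,5}:  v_{1} + v_{2} + v_{5} = 0  →  sig = [3:]
  {1,2,6}:  v_{1} + v_{2} + v_{6} = v_{9}  →  sig = [3:1]
  {1,2,9}:  v_{1} + v_{2} + v_{9} = v_{3}  →  sig = [3:1]

Signatures (|P|; sorted positive RHS coefficients), sorted:
    |P|=2: 15 collections, coeffs (), (1), (1), (1), (1), (1), (1), (1,1), (1,1), (1,2), (2), (2,2), (2,2), (2,3), (3,3)
    |P|=3: 3 collections, coeffs (), (1), (1)


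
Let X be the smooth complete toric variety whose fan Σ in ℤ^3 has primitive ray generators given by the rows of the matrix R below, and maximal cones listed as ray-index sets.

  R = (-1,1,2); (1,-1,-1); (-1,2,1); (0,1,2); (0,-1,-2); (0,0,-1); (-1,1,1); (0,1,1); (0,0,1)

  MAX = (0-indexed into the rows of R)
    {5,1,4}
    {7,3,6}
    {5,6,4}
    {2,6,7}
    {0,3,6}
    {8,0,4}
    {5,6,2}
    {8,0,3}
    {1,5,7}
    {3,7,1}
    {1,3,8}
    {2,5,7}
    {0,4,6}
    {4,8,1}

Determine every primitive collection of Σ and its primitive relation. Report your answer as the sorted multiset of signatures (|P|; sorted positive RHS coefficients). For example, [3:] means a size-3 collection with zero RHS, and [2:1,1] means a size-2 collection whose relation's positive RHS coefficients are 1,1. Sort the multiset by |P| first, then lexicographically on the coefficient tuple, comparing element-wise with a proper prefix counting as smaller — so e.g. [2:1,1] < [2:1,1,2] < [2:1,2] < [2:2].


16 minimal non-faces of Δ(Σ) (on 9 rays):

  {1,6}:  v_{1} + v_{6} = 0  →  sig = [2:]
  {3,4}:  v_{3} + v_{4} = 0  →  sig = [2:]
  {5,8}:  v_{5} + v_{8} = 0  →  sig = [2:]
  {0,1}:  v_{0} + v_{1} = v_{8}  →  sig = [2:1]
  {0,5}:  v_{0} + v_{5} = v_{6}  →  sig = [2:1]
  {3,5}:  v_{3} + v_{5} = v_{7}  →  sig = [2:1]
  {4,7}:  v_{4} + v_{7} = v_{5}  →  sig = [2:1]
  {6,8}:  v_{6} + v_{8} = v_{0}  →  sig = [2:1]
  {7,8}:  v_{7} + v_{8} = v_{3}  →  sig = [2:1]
  {0,7}:  v_{0} + v_{7} = v_{3} + v_{6}  →  sig = [2:1,1]
  {1,2}:  v_{1} + v_{2} = v_{5} + v_{7}  →  sig = [2:1,1]
  {2,8}:  v_{2} + v_{8} = v_{6} + v_{7}  →  sig = [2:1,1]
  {0,2}:  v_{0} + v_{2} = 2·v_{6} + v_{7}  →  sig = [2:1,2]
  {2,3}:  v_{2} + v_{3} = v_{6} + 2·v_{7}  →  sig = [2:1,2]
  {2,4}:  v_{2} + v_{4} = 2·v_{5} + v_{6}  →  sig = [2:1,2]
  {5,6,7}:  v_{5} + v_{6} + v_{7} = v_{2}  →  sig = [3:1]

Signatures (|P|; sorted positive RHS coefficients), sorted:
[[2:], [2:], [2:], [2:1], [2:1], [2:1], [2:1], [2:1], [2:1], [2:1,1], [2:1,1], [2:1,1], [2:1,2], [2:1,2], [2:1,2], [3:1]]


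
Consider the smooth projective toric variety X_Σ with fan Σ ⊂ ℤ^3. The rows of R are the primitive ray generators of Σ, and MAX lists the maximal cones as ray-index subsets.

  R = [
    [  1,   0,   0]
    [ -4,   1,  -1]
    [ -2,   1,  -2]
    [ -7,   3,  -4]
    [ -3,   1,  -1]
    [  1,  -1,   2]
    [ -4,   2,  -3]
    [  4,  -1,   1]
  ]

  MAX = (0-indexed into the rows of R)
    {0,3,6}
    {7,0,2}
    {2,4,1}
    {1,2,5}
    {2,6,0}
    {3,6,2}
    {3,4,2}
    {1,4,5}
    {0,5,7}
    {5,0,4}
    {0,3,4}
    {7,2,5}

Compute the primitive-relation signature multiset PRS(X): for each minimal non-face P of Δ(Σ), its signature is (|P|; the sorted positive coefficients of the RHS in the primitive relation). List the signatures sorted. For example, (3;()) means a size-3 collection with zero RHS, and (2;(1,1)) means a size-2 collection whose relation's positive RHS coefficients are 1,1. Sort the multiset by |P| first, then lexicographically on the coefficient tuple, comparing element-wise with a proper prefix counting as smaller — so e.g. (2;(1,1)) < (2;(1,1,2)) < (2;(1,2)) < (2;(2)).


|primitive collections| = 14. Relations:

  • {1,7}:  v_{1} + v_{7} = 0  so sig = (2;())
  • {0,1}:  v_{0} + v_{1} = v_{4}  so sig = (2;(1))
  • {4,6}:  v_{4} + v_{6} = v_{3}  so sig = (2;(1))
  • {4,7}:  v_{4} + v_{7} = v_{0}  so sig = (2;(1))
  • {5,6}:  v_{5} + v_{6} = v_{4}  so sig = (2;(1))
  • {3,7}:  v_{3} + v_{7} = v_{0} + v_{6}  so sig = (2;(1,1))
  • {1,6}:  v_{1} + v_{6} = v_{2} + 2·v_{4}  so sig = (2;(1,2))
  • {6,7}:  v_{6} + v_{7} = 2·v_{0} + v_{2}  so sig = (2;(1,2))
  • {1,3}:  v_{1} + v_{3} = v_{2} + 3·v_{4}  so sig = (2;(1,3))
  • {3,5}:  v_{3} + v_{5} = 2·v_{4}  so sig = (2;(2))
  • {0,2,5}:  v_{0} + v_{2} + v_{5} = 0  so sig = (3;())
  • {0,2,4}:  v_{0} + v_{2} + v_{4} = v_{6}  so sig = (3;(1))
  • {2,4,5}:  v_{2} + v_{4} + v_{5} = v_{1}  so sig = (3;(1))
  • {0,2,3}:  v_{0} + v_{2} + v_{3} = 2·v_{6}  so sig = (3;(2))

Signatures (|P|; sorted positive RHS coefficients), sorted:
    |P|=2: 10 collections, coeffs (), (1), (1), (1), (1), (1,1), (1,2), (1,2), (1,3), (2)
    |P|=3: 4 collections, coeffs (), (1), (1), (2)


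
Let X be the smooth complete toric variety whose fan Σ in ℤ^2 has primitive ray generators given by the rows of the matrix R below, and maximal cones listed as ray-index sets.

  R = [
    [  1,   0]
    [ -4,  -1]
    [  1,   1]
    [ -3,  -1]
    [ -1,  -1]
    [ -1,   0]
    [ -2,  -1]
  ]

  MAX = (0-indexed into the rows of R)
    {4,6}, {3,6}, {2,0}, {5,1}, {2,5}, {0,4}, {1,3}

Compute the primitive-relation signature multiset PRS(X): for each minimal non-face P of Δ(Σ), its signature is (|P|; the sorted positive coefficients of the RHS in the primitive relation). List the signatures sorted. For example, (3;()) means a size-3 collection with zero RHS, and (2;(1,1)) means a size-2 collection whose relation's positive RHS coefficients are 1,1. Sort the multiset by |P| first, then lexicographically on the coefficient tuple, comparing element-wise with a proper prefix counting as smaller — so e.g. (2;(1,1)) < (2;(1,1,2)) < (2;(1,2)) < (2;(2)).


|primitive collections| = 14. Relations:

  P={0,5}:  v_{0} + v_{5} = 0  so sig = (2;())
  P={2,4}:  v_{2} + v_{4} = 0  so sig = (2;())
  P={0,1}:  v_{0} + v_{1} = v_{3}  so sig = (2;(1))
  P={0,3}:  v_{0} + v_{3} = v_{6}  so sig = (2;(1))
  P={0,6}:  v_{0} + v_{6} = v_{4}  so sig = (2;(1))
  P={2,6}:  v_{2} + v_{6} = v_{5}  so sig = (2;(1))
  P={3,5}:  v_{3} + v_{5} = v_{1}  so sig = (2;(1))
  P={4,5}:  v_{4} + v_{5} = v_{6}  so sig = (2;(1))
  P={5,6}:  v_{5} + v_{6} = v_{3}  so sig = (2;(1))
  P={1,4}:  v_{1} + v_{4} = v_{3} + v_{6}  so sig = (2;(1,1))
  P={1,6}:  v_{1} + v_{6} = 2·v_{3}  so sig = (2;(2))
  P={2,3}:  v_{2} + v_{3} = 2·v_{5}  so sig = (2;(2))
  P={3,4}:  v_{3} + v_{4} = 2·v_{6}  so sig = (2;(2))
  P={1,2}:  v_{1} + v_{2} = 3·v_{5}  so sig = (2;(3))

Signatures (|P|; sorted positive RHS coefficients), sorted:
    |P|=2: 14 collections, coeffs (), (), (1), (1), (1), (1), (1), (1), (1), (1,1), (2), (2), (2), (3)
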